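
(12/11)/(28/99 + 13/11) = 108/145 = 0.74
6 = 6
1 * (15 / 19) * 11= 165 / 19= 8.68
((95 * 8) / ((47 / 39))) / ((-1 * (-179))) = 29640 / 8413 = 3.52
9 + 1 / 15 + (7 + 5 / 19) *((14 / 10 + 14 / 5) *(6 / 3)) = 19972 / 285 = 70.08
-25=-25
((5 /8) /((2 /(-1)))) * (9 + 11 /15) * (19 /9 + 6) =-24.67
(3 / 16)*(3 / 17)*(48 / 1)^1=27 / 17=1.59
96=96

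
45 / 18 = 5 / 2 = 2.50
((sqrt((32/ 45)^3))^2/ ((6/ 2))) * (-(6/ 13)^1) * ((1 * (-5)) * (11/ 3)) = 720896/ 710775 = 1.01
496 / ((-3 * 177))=-496 / 531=-0.93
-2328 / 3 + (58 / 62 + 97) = -678.06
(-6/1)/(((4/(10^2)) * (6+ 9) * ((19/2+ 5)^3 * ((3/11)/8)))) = -7040/73167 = -0.10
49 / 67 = 0.73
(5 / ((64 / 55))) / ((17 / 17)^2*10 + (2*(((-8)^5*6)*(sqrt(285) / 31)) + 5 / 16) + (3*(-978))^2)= 4469555200*sqrt(285) / 6073160478164537907 + 12133205371925 / 24292641912658151628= 0.00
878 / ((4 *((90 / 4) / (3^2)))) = 439 / 5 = 87.80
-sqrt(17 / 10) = -sqrt(170) / 10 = -1.30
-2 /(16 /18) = -9 /4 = -2.25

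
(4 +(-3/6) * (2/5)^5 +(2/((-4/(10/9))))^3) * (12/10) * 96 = 557453504/1265625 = 440.46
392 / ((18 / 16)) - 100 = 2236 / 9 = 248.44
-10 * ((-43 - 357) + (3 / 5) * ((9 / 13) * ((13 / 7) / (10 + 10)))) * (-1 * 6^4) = -5183500.11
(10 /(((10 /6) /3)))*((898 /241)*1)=16164 /241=67.07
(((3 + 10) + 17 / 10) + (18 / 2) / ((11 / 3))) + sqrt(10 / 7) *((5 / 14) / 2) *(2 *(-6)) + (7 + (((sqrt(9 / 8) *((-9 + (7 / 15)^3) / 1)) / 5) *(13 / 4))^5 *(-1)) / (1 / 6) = -15 *sqrt(70) / 49 + 6507 / 110 + 69203508281294349776008 *sqrt(2) / 1877117156982421875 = 52194.28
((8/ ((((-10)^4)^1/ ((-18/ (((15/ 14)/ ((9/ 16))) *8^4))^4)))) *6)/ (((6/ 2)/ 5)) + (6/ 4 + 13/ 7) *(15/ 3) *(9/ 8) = 744149469678805731928887/ 39406496739491840000000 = 18.88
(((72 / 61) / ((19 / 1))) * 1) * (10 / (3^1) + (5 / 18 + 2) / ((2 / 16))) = 1552 / 1159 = 1.34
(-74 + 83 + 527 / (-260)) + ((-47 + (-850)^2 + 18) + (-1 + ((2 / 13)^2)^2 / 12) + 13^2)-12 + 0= 722633.97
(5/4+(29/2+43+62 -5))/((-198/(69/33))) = -10649/8712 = -1.22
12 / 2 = 6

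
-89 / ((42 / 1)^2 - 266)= -89 / 1498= -0.06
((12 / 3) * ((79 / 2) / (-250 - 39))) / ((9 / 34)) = -316 / 153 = -2.07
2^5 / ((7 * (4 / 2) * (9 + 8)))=16 / 119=0.13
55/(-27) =-55/27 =-2.04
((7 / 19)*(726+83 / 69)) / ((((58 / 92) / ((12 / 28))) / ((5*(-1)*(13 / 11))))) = -6523010 / 6061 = -1076.23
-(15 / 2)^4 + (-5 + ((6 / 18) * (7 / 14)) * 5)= -152075 / 48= -3168.23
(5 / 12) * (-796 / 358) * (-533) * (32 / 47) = 8485360 / 25239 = 336.20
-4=-4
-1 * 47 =-47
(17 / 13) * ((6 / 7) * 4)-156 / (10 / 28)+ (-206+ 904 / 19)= -5106926 / 8645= -590.74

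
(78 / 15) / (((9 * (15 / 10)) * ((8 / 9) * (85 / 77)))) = 1001 / 2550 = 0.39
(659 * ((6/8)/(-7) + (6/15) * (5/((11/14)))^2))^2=1290727988450209/11478544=112447013.18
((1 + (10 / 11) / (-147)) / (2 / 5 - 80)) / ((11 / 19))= -152665 / 7079226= -0.02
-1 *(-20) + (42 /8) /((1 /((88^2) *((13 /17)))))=528868 /17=31109.88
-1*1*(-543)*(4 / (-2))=-1086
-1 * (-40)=40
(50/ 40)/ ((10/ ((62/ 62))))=1/ 8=0.12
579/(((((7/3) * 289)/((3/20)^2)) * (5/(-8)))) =-15633/505750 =-0.03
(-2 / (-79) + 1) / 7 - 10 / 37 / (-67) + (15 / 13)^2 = 343319176 / 231679903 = 1.48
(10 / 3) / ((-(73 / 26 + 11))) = -260 / 1077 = -0.24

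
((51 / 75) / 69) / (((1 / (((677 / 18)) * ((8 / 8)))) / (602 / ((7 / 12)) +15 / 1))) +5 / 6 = 2012633 / 5175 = 388.91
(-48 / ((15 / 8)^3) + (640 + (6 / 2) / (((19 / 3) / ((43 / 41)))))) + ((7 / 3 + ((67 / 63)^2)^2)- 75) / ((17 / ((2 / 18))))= 148501956103411084 / 234693520338375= 632.75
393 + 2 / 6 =1180 / 3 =393.33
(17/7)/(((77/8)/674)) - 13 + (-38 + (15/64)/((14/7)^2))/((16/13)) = 278696081/2207744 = 126.24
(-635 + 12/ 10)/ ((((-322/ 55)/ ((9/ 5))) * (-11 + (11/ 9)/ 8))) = -1026756/ 57155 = -17.96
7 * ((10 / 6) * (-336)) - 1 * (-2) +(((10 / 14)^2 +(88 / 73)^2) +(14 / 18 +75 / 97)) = -892340795747 / 227958633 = -3914.49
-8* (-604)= 4832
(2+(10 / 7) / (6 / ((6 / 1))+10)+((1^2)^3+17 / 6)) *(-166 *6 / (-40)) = 45733 / 308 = 148.48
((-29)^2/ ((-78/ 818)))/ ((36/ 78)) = -343969/ 18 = -19109.39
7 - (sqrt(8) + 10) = -3 - 2 * sqrt(2) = -5.83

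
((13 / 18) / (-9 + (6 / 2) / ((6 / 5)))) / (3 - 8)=1 / 45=0.02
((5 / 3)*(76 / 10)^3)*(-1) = -54872 / 75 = -731.63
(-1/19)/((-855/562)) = 562/16245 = 0.03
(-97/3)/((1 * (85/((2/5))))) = -194/1275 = -0.15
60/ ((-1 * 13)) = -60/ 13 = -4.62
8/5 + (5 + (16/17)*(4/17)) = 9857/1445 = 6.82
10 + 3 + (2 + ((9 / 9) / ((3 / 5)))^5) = 6770 / 243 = 27.86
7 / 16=0.44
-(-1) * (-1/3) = -1/3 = -0.33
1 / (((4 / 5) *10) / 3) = 3 / 8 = 0.38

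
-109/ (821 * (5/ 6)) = -654/ 4105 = -0.16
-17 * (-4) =68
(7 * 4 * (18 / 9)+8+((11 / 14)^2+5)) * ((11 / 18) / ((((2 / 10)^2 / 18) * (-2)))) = -3752375 / 392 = -9572.39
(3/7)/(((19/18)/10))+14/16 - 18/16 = 2027/532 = 3.81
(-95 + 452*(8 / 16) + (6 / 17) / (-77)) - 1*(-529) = 863934 / 1309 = 660.00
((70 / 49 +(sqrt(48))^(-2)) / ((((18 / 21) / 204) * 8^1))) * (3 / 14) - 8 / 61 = 9.11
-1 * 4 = -4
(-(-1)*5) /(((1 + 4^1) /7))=7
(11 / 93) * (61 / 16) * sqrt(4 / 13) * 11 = 7381 * sqrt(13) / 9672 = 2.75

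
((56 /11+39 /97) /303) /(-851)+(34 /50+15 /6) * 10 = 43745505704 /1375645755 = 31.80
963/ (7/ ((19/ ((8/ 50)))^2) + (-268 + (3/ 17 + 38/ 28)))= -51711896250/ 14308885219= -3.61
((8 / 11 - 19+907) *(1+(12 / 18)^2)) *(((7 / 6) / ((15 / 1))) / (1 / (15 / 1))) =1497.67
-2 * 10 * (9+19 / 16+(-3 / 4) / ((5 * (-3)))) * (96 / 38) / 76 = -2457 / 361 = -6.81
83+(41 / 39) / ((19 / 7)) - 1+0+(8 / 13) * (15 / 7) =434183 / 5187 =83.71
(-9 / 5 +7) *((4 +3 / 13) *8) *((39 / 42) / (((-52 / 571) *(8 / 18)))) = -56529 / 14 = -4037.79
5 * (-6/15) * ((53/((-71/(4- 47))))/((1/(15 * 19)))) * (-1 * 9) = 11691270/71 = 164665.77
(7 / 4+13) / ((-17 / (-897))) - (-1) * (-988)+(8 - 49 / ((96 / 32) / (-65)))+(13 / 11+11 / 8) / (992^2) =859.95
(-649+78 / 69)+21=-14418 / 23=-626.87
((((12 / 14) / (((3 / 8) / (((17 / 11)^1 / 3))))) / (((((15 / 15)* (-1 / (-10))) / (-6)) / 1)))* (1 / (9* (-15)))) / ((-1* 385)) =-1088 / 800415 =-0.00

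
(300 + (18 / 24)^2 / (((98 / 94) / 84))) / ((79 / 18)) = 87021 / 1106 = 78.68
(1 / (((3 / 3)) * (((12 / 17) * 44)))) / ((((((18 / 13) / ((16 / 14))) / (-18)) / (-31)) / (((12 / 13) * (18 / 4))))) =4743 / 77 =61.60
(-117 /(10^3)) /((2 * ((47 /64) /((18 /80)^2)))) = -9477 /2350000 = -0.00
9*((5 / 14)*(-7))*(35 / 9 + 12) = -715 / 2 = -357.50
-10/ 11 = -0.91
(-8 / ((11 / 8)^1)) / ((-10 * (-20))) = -8 / 275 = -0.03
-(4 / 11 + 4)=-48 / 11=-4.36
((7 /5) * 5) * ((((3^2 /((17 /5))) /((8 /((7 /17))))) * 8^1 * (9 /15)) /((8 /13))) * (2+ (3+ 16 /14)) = 105651 /2312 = 45.70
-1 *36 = -36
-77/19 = -4.05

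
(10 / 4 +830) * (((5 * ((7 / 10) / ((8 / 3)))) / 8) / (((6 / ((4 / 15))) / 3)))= 2331 / 128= 18.21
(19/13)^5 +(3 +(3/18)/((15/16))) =9.85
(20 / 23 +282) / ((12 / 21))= 22771 / 46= 495.02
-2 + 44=42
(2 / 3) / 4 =1 / 6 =0.17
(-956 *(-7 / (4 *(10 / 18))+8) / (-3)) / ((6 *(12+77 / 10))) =13.08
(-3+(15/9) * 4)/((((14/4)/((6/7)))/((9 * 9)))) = 3564/49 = 72.73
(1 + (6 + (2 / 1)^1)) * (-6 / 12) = -9 / 2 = -4.50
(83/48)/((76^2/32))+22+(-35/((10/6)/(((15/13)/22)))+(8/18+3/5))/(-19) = 409087903/18584280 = 22.01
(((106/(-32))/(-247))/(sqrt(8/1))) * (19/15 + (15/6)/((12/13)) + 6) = 1113 * sqrt(2)/33280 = 0.05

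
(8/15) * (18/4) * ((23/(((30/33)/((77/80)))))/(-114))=-19481/38000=-0.51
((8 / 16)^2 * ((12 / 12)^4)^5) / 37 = 1 / 148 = 0.01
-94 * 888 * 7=-584304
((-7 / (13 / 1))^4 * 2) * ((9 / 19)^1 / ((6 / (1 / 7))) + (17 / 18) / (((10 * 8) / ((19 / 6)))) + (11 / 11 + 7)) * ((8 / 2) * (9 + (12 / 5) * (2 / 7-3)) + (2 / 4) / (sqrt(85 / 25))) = 3172365497 * sqrt(85) / 79705753920 + 13142657059 / 976786200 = 13.82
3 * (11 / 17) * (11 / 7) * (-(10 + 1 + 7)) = -6534 / 119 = -54.91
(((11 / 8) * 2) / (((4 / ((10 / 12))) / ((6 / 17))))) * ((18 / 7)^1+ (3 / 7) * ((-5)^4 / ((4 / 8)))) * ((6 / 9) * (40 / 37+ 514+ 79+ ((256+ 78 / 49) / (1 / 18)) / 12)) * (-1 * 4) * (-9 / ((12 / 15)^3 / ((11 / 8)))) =94974967209375 / 13807808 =6878352.25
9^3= 729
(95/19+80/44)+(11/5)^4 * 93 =15024618/6875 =2185.40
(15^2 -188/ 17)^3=48109395853/ 4913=9792264.57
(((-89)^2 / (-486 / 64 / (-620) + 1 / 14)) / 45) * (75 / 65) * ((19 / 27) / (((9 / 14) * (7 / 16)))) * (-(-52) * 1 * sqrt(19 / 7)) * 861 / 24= 13711253534720 * sqrt(133) / 8471709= 18665170.11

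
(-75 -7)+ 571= 489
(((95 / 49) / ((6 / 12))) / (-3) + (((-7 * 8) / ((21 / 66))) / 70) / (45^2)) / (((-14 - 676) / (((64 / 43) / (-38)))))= -10269856 / 139840273125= -0.00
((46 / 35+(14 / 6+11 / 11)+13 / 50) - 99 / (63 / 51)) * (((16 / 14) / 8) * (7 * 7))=-78997 / 150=-526.65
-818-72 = -890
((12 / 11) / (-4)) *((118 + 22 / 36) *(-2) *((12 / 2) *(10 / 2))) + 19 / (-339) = 7237441 / 3729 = 1940.85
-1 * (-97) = 97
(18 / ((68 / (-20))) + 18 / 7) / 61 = -324 / 7259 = -0.04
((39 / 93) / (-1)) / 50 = -13 / 1550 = -0.01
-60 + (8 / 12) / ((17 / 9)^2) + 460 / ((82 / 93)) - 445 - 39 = -261932 / 11849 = -22.11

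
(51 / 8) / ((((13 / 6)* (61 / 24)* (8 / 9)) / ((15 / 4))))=4.88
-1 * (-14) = 14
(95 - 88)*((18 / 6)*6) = 126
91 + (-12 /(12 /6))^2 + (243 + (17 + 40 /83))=32161 /83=387.48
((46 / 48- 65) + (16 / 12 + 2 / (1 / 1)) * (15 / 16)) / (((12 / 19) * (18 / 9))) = -13889 / 288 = -48.23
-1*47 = -47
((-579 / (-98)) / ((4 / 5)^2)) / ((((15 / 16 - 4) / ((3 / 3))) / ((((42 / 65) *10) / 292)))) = -43425 / 651014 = -0.07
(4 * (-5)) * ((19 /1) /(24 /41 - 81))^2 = -12136820 /10870209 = -1.12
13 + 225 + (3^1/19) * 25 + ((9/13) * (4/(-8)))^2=3109111/12844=242.07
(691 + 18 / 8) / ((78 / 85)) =235705 / 312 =755.46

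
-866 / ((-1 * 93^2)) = 866 / 8649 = 0.10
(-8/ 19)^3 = -512/ 6859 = -0.07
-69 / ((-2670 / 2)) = 23 / 445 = 0.05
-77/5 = -15.40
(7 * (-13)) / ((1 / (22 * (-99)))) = 198198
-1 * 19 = -19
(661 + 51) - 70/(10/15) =607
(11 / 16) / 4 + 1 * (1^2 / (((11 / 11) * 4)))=27 / 64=0.42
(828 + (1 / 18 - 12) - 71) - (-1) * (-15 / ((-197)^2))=520467229 / 698562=745.06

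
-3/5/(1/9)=-27/5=-5.40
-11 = -11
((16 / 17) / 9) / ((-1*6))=-8 / 459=-0.02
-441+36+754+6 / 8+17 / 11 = 351.30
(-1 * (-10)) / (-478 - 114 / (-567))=-945 / 45152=-0.02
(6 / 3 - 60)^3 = -195112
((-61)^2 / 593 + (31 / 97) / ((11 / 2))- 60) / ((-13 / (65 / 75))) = 11318929 / 3163655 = 3.58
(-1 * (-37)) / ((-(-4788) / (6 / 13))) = 37 / 10374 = 0.00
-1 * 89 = -89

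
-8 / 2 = -4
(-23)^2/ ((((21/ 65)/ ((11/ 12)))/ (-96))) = -3025880/ 21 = -144089.52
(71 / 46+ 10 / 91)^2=47900241 / 17522596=2.73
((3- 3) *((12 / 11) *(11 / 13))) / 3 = 0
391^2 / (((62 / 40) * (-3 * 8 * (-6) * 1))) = 684.95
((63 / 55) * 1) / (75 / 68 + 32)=4284 / 123805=0.03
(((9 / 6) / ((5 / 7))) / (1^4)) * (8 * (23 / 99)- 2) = -49 / 165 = -0.30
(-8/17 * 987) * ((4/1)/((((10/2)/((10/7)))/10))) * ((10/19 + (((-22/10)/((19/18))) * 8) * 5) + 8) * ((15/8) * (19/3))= 80200800/17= 4717694.12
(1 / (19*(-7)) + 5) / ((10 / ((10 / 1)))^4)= 664 / 133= 4.99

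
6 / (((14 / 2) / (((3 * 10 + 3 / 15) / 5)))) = 906 / 175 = 5.18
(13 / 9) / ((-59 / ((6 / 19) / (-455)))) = 2 / 117705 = 0.00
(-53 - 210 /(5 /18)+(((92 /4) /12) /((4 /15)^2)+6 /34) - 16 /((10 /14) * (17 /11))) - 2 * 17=-4517183 /5440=-830.36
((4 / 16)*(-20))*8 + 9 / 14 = -551 / 14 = -39.36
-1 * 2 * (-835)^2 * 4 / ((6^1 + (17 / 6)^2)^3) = -10409513472 / 5151505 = -2020.67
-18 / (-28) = 9 / 14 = 0.64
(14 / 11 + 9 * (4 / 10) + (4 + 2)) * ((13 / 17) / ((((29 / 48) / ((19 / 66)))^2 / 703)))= 126266178688 / 95146535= 1327.07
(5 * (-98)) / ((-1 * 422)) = 245 / 211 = 1.16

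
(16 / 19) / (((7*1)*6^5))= 1 / 64638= 0.00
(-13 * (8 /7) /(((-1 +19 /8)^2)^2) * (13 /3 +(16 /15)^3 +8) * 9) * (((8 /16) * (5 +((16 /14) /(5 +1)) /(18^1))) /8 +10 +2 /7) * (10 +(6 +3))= -741283289982976 /7263766125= -102052.20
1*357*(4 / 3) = 476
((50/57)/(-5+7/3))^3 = -15625/438976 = -0.04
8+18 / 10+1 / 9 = 446 / 45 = 9.91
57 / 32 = 1.78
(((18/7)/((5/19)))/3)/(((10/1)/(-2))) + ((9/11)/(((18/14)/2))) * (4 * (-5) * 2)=-99254/1925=-51.56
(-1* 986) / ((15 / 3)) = -986 / 5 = -197.20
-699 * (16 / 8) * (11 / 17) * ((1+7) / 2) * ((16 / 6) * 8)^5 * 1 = -22016002359296 / 1377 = -15988382250.76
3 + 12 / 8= 9 / 2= 4.50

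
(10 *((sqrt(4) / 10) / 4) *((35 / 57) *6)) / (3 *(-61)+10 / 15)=-105 / 10393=-0.01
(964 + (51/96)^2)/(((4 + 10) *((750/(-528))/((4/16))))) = -434467/35840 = -12.12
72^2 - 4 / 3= 15548 / 3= 5182.67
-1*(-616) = 616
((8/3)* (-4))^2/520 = 128/585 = 0.22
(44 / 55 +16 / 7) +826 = 29018 / 35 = 829.09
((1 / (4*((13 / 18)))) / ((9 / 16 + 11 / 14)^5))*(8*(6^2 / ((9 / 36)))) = 91359792857088 / 1020535434763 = 89.52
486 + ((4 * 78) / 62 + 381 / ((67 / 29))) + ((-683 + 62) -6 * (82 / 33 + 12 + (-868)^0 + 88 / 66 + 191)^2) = -65115088056 / 251317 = -259095.44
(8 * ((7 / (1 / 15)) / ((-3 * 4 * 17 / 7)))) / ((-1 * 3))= 490 / 51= 9.61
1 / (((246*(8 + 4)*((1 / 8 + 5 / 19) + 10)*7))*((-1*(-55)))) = 19 / 224320635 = 0.00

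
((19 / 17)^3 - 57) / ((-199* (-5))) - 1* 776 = -3793698742 / 4888435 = -776.06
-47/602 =-0.08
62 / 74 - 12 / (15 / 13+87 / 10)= -6003 / 15799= -0.38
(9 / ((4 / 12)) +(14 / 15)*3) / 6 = 149 / 30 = 4.97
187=187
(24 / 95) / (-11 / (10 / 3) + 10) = 48 / 1273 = 0.04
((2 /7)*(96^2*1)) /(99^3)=2048 /754677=0.00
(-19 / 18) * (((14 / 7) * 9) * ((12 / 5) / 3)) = -76 / 5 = -15.20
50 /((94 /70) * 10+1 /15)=5250 /1417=3.71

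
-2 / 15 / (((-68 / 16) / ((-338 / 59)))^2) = -3655808 / 15090135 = -0.24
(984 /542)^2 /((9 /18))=484128 /73441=6.59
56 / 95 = 0.59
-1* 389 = -389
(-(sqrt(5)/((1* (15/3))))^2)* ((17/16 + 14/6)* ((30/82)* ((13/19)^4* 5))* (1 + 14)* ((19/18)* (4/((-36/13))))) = 1513018975/242973216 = 6.23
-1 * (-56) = 56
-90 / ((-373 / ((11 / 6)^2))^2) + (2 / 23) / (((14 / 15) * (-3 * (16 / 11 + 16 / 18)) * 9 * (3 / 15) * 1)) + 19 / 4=110737385261 / 23385358836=4.74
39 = 39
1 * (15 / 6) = 5 / 2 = 2.50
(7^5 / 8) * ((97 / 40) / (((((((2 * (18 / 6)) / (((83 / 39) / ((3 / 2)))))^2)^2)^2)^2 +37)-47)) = 8270112404158206044526662392915540999 / 16984933128987978626884847863074187426813120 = 0.00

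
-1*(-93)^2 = -8649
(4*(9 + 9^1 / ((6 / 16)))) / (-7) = -132 / 7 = -18.86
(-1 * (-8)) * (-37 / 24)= -37 / 3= -12.33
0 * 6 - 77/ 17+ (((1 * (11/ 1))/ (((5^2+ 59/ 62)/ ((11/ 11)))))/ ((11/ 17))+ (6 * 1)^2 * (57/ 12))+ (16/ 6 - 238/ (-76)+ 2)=545455049/ 3118242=174.92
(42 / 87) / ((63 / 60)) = 40 / 87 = 0.46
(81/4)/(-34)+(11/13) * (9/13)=-225/22984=-0.01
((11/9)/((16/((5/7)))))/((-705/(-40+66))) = -143/71064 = -0.00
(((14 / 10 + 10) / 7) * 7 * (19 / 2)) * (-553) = -59889.90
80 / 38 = 2.11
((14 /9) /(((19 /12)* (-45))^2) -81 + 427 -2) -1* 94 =182756474 /731025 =250.00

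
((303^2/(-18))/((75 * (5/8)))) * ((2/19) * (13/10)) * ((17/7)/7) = -9017684/1745625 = -5.17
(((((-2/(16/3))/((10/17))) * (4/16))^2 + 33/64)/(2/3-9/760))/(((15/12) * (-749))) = -3157857/3578422400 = -0.00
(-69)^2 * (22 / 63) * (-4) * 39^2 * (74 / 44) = -17011733.14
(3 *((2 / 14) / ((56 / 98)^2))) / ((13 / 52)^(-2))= 0.08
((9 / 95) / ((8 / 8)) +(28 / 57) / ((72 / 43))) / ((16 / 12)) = 1991 / 6840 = 0.29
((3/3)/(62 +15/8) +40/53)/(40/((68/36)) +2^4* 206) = 44336/190908067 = 0.00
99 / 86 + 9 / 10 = 441 / 215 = 2.05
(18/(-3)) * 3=-18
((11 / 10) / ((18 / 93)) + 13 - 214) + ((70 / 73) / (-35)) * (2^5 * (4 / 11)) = -9425717 / 48180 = -195.64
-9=-9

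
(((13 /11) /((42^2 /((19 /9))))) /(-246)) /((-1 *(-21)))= -247 /902169576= -0.00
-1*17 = -17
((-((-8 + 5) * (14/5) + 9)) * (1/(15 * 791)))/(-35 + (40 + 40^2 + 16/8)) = -1/31778425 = -0.00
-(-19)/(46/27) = 513/46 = 11.15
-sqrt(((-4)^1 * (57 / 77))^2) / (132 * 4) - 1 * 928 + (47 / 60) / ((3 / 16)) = -140846791 / 152460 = -923.83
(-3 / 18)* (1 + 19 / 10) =-29 / 60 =-0.48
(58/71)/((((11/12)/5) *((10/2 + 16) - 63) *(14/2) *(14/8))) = -2320/267883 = -0.01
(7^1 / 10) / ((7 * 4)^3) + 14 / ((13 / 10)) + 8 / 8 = 4798093 / 407680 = 11.77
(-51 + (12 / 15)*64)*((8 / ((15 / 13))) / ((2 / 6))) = 104 / 25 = 4.16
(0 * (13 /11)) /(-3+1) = 0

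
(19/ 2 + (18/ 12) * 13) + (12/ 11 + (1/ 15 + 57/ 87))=147439/ 4785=30.81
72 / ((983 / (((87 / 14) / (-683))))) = -3132 / 4699723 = -0.00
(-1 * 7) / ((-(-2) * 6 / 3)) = -1.75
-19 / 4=-4.75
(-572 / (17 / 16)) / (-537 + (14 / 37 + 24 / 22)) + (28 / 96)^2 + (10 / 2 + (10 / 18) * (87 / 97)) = 6.59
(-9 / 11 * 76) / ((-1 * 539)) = 0.12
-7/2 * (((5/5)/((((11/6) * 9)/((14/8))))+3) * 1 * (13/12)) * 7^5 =-313534585/1584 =-197938.50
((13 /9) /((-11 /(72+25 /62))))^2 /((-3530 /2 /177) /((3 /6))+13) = -200926827491 /15434209692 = -13.02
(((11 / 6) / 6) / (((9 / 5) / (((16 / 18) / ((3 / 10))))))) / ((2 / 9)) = 550 / 243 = 2.26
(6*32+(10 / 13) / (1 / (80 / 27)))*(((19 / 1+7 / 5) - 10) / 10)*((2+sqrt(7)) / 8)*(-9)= -17048*sqrt(7) / 75 - 34096 / 75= -1056.01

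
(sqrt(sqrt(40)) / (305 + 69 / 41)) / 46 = 41 * 2^(3 / 4) * 5^(1 / 4) / 578404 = 0.00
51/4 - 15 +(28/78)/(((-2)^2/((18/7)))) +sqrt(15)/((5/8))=-105/52 +8 * sqrt(15)/5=4.18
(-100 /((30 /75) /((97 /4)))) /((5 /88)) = -106700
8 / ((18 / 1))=4 / 9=0.44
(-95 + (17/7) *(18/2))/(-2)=256/7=36.57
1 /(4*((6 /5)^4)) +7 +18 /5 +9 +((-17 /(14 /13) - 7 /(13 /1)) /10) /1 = 42664871 /2358720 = 18.09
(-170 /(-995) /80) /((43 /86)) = 17 /3980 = 0.00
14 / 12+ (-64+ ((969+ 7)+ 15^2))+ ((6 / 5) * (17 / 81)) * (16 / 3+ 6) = 1141.02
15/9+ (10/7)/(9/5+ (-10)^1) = 1285/861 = 1.49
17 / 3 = 5.67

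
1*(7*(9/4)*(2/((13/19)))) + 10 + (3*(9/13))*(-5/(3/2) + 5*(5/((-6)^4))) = 30673/624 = 49.16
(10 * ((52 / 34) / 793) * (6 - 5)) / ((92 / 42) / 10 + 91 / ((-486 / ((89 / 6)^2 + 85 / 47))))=-575618400 / 1233175307711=-0.00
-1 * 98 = -98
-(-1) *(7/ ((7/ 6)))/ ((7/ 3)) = 18/ 7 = 2.57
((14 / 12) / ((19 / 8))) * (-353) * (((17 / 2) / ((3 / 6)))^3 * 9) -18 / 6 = -145680333 / 19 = -7667385.95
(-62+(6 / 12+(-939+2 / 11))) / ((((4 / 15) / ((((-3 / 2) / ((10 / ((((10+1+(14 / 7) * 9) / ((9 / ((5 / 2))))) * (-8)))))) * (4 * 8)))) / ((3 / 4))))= -9573045 / 11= -870276.82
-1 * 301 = -301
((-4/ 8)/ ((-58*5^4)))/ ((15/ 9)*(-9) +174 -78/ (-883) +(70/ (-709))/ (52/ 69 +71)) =3099558697/ 35749704189787500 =0.00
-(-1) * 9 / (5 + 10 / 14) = 63 / 40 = 1.58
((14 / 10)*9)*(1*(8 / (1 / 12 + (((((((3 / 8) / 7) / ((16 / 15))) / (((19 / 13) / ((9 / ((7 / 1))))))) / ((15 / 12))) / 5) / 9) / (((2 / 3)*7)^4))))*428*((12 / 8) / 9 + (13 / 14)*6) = 4249864802082816 / 1430640271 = 2970603.36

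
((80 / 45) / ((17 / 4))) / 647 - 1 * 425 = -42071111 / 98991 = -425.00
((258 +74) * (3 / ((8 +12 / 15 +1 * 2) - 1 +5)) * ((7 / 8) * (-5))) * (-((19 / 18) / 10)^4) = 75716501 / 2071526400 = 0.04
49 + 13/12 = 601/12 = 50.08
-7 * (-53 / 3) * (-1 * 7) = -2597 / 3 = -865.67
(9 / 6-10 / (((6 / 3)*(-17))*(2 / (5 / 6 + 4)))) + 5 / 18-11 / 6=401 / 612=0.66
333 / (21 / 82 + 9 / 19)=172938 / 379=456.30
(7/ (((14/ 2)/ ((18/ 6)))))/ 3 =1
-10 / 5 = -2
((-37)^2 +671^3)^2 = 91272313107086400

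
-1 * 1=-1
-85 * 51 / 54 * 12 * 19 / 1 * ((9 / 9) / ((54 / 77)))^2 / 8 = -162780695 / 34992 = -4651.94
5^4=625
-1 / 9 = -0.11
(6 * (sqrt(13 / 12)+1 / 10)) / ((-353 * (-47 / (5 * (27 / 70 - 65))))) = -4523 * sqrt(39) / 232274 - 13569 / 1161370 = -0.13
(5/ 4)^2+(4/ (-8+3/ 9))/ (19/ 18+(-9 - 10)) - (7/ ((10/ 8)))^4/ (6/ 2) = -72705756409/ 222870000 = -326.22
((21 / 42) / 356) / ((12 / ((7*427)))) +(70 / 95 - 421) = -68167049 / 162336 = -419.91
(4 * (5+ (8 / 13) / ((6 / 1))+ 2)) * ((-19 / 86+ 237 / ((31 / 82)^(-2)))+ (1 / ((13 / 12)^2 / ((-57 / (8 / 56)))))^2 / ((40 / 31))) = 1024900090012820033 / 402572578785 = 2545876.55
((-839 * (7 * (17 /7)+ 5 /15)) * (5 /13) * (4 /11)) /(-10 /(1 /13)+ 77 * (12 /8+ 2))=-134240 /9207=-14.58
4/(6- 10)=-1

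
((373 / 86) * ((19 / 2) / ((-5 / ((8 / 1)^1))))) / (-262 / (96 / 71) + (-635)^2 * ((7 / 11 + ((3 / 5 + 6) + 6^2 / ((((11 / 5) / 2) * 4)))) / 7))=-52387104 / 705599449145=-0.00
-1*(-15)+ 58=73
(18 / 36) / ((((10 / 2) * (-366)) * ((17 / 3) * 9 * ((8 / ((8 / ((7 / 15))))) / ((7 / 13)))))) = -1 / 161772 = -0.00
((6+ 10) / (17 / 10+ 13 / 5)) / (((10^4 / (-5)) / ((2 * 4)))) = -16 / 1075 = -0.01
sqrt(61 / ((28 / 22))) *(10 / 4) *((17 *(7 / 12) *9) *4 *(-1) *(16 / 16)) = -255 *sqrt(9394) / 4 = -6178.82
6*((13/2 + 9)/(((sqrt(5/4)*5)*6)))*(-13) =-403*sqrt(5)/25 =-36.05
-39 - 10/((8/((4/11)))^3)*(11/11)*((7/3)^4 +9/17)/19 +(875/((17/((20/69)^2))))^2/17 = -213481905148341751/5632546414493394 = -37.90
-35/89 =-0.39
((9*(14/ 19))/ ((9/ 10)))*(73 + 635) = 99120/ 19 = 5216.84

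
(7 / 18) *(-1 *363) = -847 / 6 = -141.17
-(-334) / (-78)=-167 / 39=-4.28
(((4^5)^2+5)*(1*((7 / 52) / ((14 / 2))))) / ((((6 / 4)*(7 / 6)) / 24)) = 25165944 / 91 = 276548.84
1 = 1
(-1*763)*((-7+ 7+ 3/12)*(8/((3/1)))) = -1526/3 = -508.67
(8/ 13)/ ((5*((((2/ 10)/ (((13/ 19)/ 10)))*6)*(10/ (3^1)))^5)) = 28561/ 158470336000000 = 0.00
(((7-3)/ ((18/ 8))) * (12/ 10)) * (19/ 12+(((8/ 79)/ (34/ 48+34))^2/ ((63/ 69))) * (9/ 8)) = 4607747692328/ 1364126793435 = 3.38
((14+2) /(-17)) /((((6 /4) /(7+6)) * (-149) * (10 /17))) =208 /2235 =0.09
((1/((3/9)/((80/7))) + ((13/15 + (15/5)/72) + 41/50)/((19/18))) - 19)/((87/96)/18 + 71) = 32411088/136075625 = 0.24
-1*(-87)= 87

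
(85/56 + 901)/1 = 50541/56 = 902.52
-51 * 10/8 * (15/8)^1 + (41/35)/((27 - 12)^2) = -30120563/252000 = -119.53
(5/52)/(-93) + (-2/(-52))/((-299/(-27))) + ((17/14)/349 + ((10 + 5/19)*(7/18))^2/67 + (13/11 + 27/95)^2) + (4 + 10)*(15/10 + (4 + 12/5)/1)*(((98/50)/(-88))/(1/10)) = -17244808979145746533/775371057256095300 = -22.24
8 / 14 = 4 / 7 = 0.57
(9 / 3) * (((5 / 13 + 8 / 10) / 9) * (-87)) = -34.35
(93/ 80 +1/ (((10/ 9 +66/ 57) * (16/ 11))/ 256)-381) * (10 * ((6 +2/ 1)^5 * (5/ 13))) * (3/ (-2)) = 57143073.50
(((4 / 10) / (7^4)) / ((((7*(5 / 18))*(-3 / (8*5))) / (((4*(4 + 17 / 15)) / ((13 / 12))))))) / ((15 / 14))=-11264 / 557375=-0.02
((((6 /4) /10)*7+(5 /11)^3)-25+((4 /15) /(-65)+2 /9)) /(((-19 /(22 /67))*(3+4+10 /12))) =368106953 /7058562225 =0.05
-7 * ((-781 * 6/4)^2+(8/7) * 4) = -38427671/4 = -9606917.75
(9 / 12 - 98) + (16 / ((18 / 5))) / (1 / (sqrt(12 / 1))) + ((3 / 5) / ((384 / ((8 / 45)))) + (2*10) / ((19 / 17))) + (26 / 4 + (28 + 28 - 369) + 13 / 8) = -26281331 / 68400 + 80*sqrt(3) / 9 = -368.83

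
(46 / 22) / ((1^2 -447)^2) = 23 / 2188076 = 0.00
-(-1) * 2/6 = 0.33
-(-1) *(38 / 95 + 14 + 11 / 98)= 7111 / 490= 14.51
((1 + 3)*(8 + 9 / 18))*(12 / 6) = 68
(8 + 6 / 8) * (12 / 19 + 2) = 875 / 38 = 23.03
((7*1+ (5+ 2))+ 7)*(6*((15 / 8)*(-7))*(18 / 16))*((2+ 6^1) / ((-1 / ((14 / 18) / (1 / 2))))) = 46305 / 2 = 23152.50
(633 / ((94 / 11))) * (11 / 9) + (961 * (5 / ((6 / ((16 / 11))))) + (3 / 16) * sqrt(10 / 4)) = 3 * sqrt(10) / 32 + 1298067 / 1034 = 1255.68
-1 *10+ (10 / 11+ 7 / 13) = -1223 / 143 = -8.55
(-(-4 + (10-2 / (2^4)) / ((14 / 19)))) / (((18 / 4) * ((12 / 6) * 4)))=-117 / 448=-0.26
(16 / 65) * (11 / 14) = 88 / 455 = 0.19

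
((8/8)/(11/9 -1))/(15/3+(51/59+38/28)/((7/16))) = 26019/58270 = 0.45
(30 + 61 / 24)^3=476379541 / 13824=34460.33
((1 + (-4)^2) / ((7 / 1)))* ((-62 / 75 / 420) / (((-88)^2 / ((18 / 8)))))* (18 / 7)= -4743 / 1328096000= -0.00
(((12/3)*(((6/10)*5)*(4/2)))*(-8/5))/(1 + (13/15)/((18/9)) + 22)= -1152/703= -1.64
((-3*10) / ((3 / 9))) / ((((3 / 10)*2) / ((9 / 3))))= -450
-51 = -51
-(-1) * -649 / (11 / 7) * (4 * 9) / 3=-4956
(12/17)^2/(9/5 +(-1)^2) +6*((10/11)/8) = 38265/44506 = 0.86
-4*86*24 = -8256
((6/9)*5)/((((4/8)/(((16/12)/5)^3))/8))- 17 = -32377/2025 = -15.99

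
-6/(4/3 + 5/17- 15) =153/341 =0.45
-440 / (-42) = 220 / 21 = 10.48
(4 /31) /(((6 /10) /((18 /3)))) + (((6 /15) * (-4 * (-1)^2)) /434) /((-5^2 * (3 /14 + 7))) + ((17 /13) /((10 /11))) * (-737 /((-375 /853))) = 368276082637 /152636250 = 2412.77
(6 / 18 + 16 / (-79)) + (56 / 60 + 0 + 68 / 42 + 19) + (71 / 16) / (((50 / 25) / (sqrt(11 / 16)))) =71 * sqrt(11) / 128 + 59954 / 2765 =23.52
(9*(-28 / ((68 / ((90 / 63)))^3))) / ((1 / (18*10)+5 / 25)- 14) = 101250 / 597749971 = 0.00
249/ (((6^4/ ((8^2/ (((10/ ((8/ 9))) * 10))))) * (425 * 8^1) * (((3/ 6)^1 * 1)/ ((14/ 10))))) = 1162/ 12909375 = 0.00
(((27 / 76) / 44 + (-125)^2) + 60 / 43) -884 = 2119839673 / 143792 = 14742.40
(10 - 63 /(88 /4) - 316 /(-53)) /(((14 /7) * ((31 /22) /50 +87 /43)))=16418475 /5142749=3.19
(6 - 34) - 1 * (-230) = 202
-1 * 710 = -710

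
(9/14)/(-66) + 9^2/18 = 1383/308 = 4.49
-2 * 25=-50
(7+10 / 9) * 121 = 981.44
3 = 3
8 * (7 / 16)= 7 / 2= 3.50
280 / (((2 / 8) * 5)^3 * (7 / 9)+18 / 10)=806400 / 9559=84.36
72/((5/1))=72/5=14.40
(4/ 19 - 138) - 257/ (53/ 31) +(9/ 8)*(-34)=-1314579/ 4028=-326.36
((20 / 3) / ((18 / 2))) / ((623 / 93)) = 620 / 5607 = 0.11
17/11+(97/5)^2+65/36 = 3759139/9900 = 379.71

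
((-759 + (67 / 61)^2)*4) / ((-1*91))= 11279000 / 338611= 33.31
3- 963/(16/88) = -10587/2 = -5293.50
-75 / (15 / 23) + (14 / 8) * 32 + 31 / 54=-3155 / 54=-58.43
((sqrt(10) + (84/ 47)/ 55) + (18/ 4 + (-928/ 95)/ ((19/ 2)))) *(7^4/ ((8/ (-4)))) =-15703041809/ 3732740-2401 *sqrt(10)/ 2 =-8003.15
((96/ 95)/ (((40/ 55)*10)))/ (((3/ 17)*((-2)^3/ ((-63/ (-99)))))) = -119/ 1900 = -0.06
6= 6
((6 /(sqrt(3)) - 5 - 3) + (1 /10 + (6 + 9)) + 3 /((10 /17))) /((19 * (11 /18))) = 36 * sqrt(3) /209 + 1098 /1045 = 1.35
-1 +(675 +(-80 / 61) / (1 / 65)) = 35914 / 61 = 588.75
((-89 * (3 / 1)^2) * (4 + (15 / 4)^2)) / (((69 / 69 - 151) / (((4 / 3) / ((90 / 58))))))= 745909 / 9000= 82.88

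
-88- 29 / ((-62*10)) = -54531 / 620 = -87.95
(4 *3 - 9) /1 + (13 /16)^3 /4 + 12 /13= 4.06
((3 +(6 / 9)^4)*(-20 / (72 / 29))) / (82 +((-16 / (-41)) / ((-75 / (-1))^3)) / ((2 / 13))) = -24058671875 / 76590568116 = -0.31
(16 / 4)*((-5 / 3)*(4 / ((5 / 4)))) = -64 / 3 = -21.33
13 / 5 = 2.60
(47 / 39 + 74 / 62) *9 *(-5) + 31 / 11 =-466007 / 4433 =-105.12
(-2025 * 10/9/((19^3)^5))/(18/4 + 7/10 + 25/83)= -311250/11552837669734721505539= -0.00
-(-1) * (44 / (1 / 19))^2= 698896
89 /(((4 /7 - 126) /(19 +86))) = -74.50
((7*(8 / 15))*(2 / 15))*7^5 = 1882384 / 225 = 8366.15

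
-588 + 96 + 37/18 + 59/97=-489.34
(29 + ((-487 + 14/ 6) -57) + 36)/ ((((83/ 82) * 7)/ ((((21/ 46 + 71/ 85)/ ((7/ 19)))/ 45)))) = -1125332494/ 214676595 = -5.24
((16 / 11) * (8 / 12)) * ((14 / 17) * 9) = 1344 / 187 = 7.19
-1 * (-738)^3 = 401947272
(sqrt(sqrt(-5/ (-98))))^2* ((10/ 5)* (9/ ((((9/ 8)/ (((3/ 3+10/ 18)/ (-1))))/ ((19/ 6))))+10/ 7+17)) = -3965* sqrt(10)/ 1323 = -9.48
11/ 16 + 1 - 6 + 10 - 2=59/ 16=3.69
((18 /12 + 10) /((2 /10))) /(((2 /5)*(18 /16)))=1150 /9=127.78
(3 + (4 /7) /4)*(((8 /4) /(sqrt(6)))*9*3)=69.29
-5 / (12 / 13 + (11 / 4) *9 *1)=-52 / 267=-0.19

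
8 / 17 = 0.47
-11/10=-1.10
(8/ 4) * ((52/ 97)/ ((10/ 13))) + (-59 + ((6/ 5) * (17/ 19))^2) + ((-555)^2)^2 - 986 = 94879399582.55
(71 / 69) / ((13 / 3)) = 0.24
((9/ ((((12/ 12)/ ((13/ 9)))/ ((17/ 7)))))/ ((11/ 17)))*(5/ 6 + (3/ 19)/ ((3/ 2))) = 401999/ 8778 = 45.80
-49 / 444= -0.11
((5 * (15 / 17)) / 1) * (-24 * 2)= -3600 / 17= -211.76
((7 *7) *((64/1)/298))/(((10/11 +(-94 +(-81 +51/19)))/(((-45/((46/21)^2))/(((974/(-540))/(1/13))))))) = -27436407075/1117296266489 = -0.02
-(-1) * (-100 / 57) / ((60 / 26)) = -130 / 171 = -0.76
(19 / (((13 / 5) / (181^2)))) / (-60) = -622459 / 156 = -3990.12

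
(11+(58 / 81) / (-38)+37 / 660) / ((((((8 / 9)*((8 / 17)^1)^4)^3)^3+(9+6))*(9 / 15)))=1178306764019841087260003853114517523647998224181452661903 / 960818355099123124353219737381329611991970647436125260508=1.23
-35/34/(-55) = 7/374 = 0.02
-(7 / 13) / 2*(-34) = 119 / 13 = 9.15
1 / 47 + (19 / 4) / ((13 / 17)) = 15233 / 2444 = 6.23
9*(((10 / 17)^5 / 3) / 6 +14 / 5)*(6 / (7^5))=1074911892 / 119317682995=0.01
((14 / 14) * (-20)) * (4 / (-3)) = 26.67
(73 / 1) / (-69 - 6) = -0.97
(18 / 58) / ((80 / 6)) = 27 / 1160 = 0.02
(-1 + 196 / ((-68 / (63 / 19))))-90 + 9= -29573 / 323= -91.56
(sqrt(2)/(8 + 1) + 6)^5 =(sqrt(2) + 54)^5/59049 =8848.98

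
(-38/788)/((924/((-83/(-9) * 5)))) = -7885/3276504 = -0.00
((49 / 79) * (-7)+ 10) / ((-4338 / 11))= -1639 / 114234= -0.01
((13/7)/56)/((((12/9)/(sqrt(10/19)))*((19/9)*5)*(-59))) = -351*sqrt(190)/166984160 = -0.00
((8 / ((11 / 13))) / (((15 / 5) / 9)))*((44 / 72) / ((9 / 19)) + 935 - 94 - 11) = 7002788 / 297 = 23578.41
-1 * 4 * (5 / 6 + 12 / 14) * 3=-142 / 7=-20.29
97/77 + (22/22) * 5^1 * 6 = 2407/77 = 31.26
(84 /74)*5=210 /37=5.68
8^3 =512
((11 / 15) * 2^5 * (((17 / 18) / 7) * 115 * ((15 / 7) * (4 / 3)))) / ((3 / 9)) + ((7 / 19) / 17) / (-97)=43121478833 / 13816971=3120.91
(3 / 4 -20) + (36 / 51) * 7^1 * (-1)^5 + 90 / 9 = -965 / 68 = -14.19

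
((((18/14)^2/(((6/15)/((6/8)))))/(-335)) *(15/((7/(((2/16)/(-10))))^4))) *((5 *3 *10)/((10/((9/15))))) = -6561/516586405888000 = -0.00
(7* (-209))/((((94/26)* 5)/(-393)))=7474467/235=31806.24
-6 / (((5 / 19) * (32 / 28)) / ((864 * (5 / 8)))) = -10773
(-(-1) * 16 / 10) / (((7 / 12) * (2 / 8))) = 384 / 35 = 10.97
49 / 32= 1.53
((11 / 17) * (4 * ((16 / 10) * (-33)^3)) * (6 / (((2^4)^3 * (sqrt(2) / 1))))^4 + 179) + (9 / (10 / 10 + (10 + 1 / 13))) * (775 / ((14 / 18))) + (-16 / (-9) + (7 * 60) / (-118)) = 685611014886853954681 / 694770402475376640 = 986.82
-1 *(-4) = 4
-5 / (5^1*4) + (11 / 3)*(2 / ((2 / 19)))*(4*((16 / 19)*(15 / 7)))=502.61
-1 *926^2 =-857476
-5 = -5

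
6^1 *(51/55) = 306/55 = 5.56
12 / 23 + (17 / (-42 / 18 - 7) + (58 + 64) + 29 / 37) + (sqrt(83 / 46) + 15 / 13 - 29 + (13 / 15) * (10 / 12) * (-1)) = sqrt(3818) / 46 + 259037501 / 2787876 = 94.26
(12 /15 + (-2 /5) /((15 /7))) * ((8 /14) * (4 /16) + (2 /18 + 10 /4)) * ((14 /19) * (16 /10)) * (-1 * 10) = -255392 /12825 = -19.91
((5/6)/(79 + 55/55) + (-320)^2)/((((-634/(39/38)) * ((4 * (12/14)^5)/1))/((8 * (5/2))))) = -10739270724455/5994860544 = -1791.41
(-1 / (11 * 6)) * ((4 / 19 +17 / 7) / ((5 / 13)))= -1521 / 14630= -0.10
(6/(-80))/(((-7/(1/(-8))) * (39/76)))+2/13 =1101/7280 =0.15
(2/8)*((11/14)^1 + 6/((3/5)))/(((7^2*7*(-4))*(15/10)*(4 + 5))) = -151/1037232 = -0.00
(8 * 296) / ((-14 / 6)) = -7104 / 7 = -1014.86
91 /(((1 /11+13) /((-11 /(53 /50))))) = -275275 /3816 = -72.14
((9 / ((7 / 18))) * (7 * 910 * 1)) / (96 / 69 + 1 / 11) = 2486484 / 25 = 99459.36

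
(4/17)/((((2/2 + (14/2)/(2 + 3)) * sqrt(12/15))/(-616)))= -1540 * sqrt(5)/51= -67.52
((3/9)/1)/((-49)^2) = 1/7203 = 0.00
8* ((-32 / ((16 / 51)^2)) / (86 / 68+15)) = -159.92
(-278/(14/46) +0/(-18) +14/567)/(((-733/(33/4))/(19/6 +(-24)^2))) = 4949181875/831222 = 5954.10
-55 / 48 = -1.15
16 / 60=4 / 15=0.27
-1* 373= -373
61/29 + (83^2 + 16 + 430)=212776/29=7337.10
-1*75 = -75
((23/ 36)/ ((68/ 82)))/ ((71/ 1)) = 943/ 86904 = 0.01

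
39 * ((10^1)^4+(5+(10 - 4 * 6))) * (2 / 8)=389649 / 4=97412.25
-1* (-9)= 9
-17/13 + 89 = 1140/13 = 87.69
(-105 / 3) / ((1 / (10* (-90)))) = 31500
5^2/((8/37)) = 925/8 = 115.62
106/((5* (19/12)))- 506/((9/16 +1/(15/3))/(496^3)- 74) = 1388124772028648/68626261600605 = 20.23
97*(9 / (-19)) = -873 / 19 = -45.95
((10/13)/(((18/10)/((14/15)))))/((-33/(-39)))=140/297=0.47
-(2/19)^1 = -2/19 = -0.11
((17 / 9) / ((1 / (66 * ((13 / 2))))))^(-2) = 9 / 5909761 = 0.00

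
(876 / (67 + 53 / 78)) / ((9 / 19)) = 144248 / 5279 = 27.32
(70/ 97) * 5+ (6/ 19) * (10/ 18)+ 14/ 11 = 307526/ 60819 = 5.06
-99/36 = -11/4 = -2.75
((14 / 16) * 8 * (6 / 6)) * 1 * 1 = 7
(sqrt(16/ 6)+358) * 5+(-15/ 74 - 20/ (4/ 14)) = 10 * sqrt(6)/ 3+127265/ 74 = 1727.96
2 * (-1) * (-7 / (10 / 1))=7 / 5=1.40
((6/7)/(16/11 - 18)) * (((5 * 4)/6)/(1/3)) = -330/637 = -0.52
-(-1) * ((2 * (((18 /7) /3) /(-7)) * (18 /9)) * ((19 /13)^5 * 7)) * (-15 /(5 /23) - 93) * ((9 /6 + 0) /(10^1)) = 7220304684 /12995255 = 555.61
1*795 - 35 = 760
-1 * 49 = -49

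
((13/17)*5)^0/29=1/29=0.03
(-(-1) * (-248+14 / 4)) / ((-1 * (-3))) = -163 / 2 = -81.50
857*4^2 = 13712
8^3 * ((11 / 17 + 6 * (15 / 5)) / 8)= 1193.41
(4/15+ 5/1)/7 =0.75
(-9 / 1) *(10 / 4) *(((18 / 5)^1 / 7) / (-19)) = 81 / 133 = 0.61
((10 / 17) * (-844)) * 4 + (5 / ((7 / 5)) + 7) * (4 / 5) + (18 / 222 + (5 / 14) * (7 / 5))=-87040447 / 44030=-1976.84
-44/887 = -0.05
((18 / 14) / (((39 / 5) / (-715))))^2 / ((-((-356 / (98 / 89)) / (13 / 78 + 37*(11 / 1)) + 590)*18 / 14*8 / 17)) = -21985473125 / 564256624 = -38.96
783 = 783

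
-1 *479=-479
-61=-61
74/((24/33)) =407/4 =101.75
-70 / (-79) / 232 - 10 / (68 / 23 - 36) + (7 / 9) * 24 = 4955285 / 261174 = 18.97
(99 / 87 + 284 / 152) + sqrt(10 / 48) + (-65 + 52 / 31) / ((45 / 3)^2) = sqrt(30) / 12 + 20944949 / 7686450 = 3.18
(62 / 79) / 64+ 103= 260415 / 2528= 103.01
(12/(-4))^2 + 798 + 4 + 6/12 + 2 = 1627/2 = 813.50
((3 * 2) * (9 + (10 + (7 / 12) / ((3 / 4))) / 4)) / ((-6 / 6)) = -421 / 6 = -70.17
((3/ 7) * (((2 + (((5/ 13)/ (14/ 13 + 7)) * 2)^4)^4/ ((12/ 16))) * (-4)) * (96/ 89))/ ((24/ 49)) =-1465143389436647420560384/ 18188659061648099174367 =-80.55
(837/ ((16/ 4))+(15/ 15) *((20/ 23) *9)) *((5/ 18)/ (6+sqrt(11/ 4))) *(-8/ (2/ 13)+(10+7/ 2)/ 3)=-23775/ 46+7925 *sqrt(11)/ 184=-374.00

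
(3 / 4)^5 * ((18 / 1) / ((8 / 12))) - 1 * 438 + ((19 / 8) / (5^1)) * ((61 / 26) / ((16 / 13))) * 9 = -2168031 / 5120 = -423.44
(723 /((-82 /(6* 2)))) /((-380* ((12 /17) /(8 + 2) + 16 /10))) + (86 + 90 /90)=19284405 /221236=87.17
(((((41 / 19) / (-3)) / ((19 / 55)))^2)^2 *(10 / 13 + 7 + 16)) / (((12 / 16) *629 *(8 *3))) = 2663320362814375 / 67493053163320902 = 0.04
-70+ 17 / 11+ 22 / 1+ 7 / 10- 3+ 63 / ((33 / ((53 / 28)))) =-9931 / 220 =-45.14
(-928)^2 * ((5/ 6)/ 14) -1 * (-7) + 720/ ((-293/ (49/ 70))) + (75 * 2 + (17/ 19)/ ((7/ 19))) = 316379020/ 6153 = 51418.66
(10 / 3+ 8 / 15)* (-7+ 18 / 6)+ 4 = -172 / 15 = -11.47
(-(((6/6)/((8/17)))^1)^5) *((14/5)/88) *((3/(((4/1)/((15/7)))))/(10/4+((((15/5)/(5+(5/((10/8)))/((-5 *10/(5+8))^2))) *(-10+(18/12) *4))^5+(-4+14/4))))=637307219981931857037/17024753055296138510336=0.04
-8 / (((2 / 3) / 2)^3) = -216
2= 2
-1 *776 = -776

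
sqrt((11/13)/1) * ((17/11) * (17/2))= 289 * sqrt(143)/286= 12.08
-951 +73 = -878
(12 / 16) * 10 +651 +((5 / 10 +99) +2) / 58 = 2641 / 4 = 660.25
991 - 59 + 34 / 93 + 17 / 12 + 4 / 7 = 811019 / 868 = 934.35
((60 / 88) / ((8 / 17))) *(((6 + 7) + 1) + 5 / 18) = 21845 / 1056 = 20.69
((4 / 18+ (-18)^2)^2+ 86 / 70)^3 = 26468606989831633215207767 / 22785532875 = 1161640903244911.85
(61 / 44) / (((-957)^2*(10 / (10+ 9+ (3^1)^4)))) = 305 / 20148678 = 0.00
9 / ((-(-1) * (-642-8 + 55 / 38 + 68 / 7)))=-2394 / 169931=-0.01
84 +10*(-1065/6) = -1691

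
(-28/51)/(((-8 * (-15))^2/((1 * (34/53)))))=-7/286200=-0.00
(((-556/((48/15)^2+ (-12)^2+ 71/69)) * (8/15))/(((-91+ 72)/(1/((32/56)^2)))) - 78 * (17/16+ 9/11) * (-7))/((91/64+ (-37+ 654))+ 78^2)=334538058344/2182926686655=0.15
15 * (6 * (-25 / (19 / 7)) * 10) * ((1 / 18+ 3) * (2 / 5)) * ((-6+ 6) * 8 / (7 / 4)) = 0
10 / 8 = 1.25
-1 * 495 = -495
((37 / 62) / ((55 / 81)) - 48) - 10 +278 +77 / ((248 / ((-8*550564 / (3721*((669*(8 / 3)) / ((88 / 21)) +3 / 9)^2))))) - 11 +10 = 13788093742683927 / 62708252594900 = 219.88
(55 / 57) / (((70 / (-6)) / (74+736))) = -8910 / 133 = -66.99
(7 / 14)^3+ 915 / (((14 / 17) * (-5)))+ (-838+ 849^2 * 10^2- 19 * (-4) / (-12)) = 72079033.58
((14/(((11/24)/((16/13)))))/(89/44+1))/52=768/3211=0.24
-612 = -612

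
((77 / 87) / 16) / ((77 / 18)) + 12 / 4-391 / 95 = -24307 / 22040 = -1.10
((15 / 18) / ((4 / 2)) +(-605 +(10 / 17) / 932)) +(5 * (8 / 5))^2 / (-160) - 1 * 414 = -242171429 / 237660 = -1018.98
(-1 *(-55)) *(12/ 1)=660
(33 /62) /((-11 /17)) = -51 /62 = -0.82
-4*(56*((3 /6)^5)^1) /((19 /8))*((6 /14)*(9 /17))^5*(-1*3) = 344373768 /64772456483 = 0.01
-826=-826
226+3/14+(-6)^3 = 143/14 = 10.21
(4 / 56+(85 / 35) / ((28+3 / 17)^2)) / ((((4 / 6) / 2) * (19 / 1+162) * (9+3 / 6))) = 5397 / 41528821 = 0.00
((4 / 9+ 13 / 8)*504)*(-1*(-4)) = 4172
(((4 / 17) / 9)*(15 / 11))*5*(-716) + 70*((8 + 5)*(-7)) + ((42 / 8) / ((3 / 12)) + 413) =-3401696 / 561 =-6063.63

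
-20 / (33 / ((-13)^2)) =-3380 / 33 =-102.42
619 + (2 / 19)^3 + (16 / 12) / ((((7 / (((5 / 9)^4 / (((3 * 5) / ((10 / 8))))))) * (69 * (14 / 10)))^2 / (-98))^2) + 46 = 1788455506486778239963485049868869099 / 2689402059700132604955030704746512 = 665.00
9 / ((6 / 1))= 3 / 2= 1.50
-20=-20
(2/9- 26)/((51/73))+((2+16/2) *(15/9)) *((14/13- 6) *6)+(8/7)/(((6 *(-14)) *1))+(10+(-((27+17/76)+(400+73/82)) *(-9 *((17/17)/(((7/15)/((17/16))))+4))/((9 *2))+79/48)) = 1267461374351/1534425984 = 826.02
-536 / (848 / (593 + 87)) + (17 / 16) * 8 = -421.31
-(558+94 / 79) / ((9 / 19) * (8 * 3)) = -49.19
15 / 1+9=24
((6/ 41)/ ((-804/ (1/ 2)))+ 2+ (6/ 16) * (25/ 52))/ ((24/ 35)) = 29066625/ 9142016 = 3.18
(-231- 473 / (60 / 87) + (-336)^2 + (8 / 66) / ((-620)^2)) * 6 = 177559739198 / 264275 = 671874.90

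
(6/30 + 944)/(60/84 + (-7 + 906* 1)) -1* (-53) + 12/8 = 874626/15745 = 55.55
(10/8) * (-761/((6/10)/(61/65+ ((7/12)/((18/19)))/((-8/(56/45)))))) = -405160205/303264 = -1336.00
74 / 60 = 37 / 30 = 1.23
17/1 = 17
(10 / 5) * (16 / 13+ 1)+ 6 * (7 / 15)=472 / 65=7.26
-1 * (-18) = 18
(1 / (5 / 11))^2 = 121 / 25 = 4.84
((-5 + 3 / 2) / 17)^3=-343 / 39304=-0.01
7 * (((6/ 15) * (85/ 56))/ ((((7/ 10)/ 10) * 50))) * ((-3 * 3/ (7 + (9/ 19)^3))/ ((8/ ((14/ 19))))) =-55233/ 389936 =-0.14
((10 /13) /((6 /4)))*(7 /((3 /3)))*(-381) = -17780 /13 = -1367.69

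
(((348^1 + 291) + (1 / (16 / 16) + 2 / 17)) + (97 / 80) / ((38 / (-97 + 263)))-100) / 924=14093507 / 23876160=0.59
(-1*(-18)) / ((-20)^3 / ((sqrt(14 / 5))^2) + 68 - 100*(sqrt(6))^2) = -7 / 1318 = -0.01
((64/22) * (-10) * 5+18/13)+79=-9305/143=-65.07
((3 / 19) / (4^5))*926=0.14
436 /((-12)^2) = 109 /36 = 3.03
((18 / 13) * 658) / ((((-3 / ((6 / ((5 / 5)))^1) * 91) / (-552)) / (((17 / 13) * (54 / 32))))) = 53587332 / 2197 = 24391.14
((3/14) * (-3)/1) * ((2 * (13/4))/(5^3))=-117/3500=-0.03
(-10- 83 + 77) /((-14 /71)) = 81.14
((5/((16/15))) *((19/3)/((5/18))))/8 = 855/64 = 13.36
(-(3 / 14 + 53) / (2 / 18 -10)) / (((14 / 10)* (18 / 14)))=3725 / 1246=2.99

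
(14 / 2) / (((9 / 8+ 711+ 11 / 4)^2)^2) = 4096 / 152820756836503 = 0.00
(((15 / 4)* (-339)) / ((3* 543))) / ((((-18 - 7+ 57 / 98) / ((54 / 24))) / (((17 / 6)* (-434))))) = -306389895 / 3465064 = -88.42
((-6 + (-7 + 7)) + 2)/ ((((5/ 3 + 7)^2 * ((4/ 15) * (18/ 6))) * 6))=-15/ 1352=-0.01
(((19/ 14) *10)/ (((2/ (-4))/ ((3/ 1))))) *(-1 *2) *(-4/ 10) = -456/ 7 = -65.14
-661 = -661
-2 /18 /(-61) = 1 /549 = 0.00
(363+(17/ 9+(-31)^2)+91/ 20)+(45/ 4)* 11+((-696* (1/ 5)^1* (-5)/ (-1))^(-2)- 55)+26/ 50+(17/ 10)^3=28350888247/ 20184000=1404.62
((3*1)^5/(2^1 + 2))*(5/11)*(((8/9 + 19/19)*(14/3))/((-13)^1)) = -18.72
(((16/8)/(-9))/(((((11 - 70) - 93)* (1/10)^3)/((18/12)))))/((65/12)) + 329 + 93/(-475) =329.21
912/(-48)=-19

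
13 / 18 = 0.72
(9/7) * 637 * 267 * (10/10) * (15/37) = 3280095/37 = 88651.22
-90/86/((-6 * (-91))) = -15/7826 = -0.00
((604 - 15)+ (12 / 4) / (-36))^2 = 49942489 / 144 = 346822.84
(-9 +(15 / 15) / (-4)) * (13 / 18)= -6.68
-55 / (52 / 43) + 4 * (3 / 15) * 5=-2157 / 52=-41.48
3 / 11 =0.27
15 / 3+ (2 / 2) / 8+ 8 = 105 / 8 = 13.12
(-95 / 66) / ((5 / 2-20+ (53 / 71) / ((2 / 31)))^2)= -478895 / 11697906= -0.04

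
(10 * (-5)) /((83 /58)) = -2900 /83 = -34.94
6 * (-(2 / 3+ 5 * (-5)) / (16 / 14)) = 511 / 4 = 127.75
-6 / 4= -3 / 2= -1.50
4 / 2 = 2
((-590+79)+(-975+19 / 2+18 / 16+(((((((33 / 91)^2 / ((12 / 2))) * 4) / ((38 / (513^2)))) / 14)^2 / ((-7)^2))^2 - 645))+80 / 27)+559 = -995790160221553413398764567 / 11711140883056899826122672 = -85.03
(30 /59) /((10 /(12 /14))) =18 /413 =0.04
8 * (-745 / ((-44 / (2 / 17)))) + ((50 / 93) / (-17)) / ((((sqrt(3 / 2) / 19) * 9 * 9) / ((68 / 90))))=2980 / 187 - 380 * sqrt(6) / 203391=15.93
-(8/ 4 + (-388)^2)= -150546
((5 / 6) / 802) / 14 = 5 / 67368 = 0.00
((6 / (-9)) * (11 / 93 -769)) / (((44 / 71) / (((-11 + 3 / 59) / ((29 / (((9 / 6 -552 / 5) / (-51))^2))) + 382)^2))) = 776447927328207673177423 / 6491346008152500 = 119612777.74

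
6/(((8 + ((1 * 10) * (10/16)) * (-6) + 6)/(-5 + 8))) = -36/47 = -0.77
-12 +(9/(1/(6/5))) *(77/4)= 1959/10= 195.90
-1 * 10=-10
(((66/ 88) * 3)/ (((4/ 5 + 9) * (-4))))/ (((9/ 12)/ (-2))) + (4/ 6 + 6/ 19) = 6343/ 5586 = 1.14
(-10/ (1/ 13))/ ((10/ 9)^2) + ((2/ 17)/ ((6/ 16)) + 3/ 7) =-373271/ 3570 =-104.56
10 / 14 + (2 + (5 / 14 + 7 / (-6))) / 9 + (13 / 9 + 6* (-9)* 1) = -9773 / 189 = -51.71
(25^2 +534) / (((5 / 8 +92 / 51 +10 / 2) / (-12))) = -1872.14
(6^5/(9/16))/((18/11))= 8448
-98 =-98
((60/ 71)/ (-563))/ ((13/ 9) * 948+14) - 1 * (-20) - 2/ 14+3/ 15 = 2329066692/ 116121565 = 20.06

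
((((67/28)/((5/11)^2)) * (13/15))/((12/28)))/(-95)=-105391/427500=-0.25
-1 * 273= -273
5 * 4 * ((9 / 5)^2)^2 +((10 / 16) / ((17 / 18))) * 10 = 920421 / 4250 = 216.57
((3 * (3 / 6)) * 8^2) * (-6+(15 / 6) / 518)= -149064 / 259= -575.54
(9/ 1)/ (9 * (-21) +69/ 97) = -291/ 6088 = -0.05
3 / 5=0.60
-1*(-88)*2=176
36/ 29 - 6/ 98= 1677/ 1421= 1.18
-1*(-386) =386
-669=-669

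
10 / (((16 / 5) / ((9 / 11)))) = 225 / 88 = 2.56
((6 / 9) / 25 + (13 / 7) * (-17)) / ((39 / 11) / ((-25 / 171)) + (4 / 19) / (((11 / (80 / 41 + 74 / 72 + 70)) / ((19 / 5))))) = 22407033 / 13455932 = 1.67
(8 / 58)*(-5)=-0.69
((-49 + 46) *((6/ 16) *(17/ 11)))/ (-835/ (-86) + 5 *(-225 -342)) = 6579/ 10690900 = 0.00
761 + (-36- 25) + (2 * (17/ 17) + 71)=773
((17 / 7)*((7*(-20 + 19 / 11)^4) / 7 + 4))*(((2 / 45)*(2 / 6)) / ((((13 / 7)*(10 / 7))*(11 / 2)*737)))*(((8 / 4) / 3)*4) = 621579598192 / 624927000555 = 0.99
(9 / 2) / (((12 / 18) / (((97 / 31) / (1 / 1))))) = 2619 / 124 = 21.12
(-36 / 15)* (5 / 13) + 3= 27 / 13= 2.08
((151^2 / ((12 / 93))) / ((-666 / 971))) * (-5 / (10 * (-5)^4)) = 686332901 / 3330000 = 206.11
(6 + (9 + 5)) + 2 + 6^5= 7798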